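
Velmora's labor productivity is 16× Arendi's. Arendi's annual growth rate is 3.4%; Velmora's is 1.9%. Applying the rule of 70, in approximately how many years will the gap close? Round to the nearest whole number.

The growth-rate gap is 3.4% − 1.9% = 1.5 percentage points.
So the ratio between them halves every 70/1.5 ≈ 46.67 years.
A 16× gap closes after 4 halvings: 4 × 46.67 ≈ 187 years.

approximately 187 years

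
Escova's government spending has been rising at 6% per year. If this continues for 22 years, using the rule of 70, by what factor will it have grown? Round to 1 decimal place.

about 3.7 times

Doubles every ≈ 11.67 years (70/6).
22 years is 1.89 doublings; 2^1.89 ≈ 3.7×.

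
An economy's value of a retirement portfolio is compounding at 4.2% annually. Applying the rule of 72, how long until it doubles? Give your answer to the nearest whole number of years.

≈ 17 years

At 4.2%, doubling takes about 72/4.2 = 17.14 years.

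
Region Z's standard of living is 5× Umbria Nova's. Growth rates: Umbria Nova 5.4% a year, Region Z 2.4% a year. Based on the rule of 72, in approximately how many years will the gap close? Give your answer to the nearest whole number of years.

56 years

The growth-rate gap is 5.4% − 2.4% = 3 percentage points.
So the ratio between them halves every 72/3 ≈ 24.00 years.
A 5× gap takes log₂(5) ≈ 2.32 halvings to close: 2.32 × 24.00 ≈ 56 years.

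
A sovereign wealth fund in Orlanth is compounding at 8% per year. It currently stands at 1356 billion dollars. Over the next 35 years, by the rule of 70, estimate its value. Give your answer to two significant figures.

about 22000 billion dollars

Doubling time ≈ 70/8 = 8.75 years.
35 years is 35/8.75 ≈ 4.00 doublings, a factor of 2^4.00 ≈ 16.00.
1356 × 16.00 ≈ 22000 billion dollars.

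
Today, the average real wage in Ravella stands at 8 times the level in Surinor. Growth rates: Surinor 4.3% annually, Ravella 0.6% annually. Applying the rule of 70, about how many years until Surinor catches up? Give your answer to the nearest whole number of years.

Surinor gains on Ravella at 4.3% − 0.6% = 3.7 points a year.
At that relative rate the gap halves every 70/3.7 ≈ 18.92 years.
An 8 times gap closes after 3 halvings: 3 × 18.92 ≈ 57 years.

approximately 57 years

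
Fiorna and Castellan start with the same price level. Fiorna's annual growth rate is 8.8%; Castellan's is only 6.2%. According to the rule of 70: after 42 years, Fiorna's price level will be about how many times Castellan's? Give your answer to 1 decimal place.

approximately 2.9 times

Rate gap = 8.8% − 6.2% = 2.6 points.
The ratio doubles every 70/2.6 ≈ 26.92 years.
42/26.92 ≈ 1.56 doublings → ratio ≈ 2^1.56 ≈ 2.9.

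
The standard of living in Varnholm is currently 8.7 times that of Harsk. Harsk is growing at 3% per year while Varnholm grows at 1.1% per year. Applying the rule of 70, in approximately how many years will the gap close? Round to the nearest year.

What matters is the difference: 1.9 pp.
Rule of 70 on the gap: the ratio halves every 70/1.9 ≈ 36.84 years.
An 8.7 times gap takes log₂(8.7) ≈ 3.12 halvings to close: 3.12 × 36.84 ≈ 115 years.

about 115 years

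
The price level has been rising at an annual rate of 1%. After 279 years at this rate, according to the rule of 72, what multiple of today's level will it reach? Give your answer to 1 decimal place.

Doubles every ≈ 72.00 years (72/1).
279 years is 3.88 doublings; 2^3.88 ≈ 14.7×.

14.7 times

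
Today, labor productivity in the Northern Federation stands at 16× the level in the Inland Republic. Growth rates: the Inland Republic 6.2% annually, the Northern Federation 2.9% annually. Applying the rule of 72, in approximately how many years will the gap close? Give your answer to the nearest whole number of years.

87 years

the Inland Republic gains on the Northern Federation at 6.2% − 2.9% = 3.3 points a year.
At that relative rate the gap halves every 72/3.3 ≈ 21.82 years.
A 16× gap closes after 4 halvings: 4 × 21.82 ≈ 87 years.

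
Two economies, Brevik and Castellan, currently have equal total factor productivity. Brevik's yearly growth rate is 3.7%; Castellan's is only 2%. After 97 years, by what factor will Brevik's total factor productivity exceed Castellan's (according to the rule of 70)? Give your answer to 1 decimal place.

Only the 1.7-point difference matters.
70/1.7 ≈ 41.18 years per doubling of the ratio; 97 years gives 2.36 doublings, so ≈ 5.1×.

around 5.1 times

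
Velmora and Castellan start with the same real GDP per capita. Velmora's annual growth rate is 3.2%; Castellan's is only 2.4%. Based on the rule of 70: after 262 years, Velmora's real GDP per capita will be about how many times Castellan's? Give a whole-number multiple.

Rate gap = 3.2% − 2.4% = 0.8 points.
The ratio doubles every 70/0.8 ≈ 87.50 years.
262/87.50 ≈ 2.99 doublings → ratio ≈ 2^2.99 ≈ 8.

8 times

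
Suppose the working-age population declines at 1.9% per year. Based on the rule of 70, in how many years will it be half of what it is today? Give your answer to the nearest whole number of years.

37 years

Halving time ≈ 70 / 1.9 = 36.84 → 37 years.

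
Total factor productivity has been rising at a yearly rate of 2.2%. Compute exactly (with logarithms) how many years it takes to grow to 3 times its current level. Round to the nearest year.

50 years

t = ln(3) / ln(1 + 0.022) = 1.0986 / 0.021761 ≈ 50.48.
≈ 50 years.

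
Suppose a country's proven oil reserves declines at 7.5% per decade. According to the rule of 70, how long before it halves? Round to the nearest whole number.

Halving time ≈ 70 / 7.5 = 9.33 → 9 decades.

about 9 decades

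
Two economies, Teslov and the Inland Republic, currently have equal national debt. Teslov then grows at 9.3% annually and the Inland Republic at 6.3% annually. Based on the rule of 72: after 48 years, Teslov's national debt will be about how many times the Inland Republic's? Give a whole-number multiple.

about 4 times

Only the 3-point difference matters.
72/3 ≈ 24.00 years per doubling of the ratio; 48 years gives 2.00 doublings, so ≈ 4×.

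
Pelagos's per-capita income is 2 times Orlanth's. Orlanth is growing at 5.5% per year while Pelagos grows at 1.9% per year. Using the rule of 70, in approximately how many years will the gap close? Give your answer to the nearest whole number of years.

The growth-rate gap is 5.5% − 1.9% = 3.6 percentage points.
So the ratio between them halves every 70/3.6 ≈ 19.44 years.
A 2 times gap closes after 1 halving: 1 × 19.44 ≈ 19 years.

≈ 19 years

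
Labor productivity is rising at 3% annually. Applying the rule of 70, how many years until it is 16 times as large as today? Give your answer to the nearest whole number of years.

At 3% it doubles every 70/3 ≈ 23.33 years.
Getting to 16× needs 4 doublings: 4 × 23.33 ≈ 93 years.

roughly 93 years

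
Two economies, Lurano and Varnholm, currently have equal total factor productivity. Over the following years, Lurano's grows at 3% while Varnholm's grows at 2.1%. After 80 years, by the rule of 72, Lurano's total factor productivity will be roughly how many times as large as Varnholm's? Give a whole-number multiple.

Only the 0.9-point difference matters.
72/0.9 ≈ 80.00 years per doubling of the ratio; 80 years gives 1.00 doublings, so ≈ 2×.

around 2 times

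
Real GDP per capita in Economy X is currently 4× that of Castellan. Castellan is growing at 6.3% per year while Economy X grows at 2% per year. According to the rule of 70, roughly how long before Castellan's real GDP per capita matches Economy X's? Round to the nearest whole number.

roughly 33 years

The growth-rate gap is 6.3% − 2% = 4.3 percentage points.
So the ratio between them halves every 70/4.3 ≈ 16.28 years.
A 4× gap closes after 2 halvings: 2 × 16.28 ≈ 33 years.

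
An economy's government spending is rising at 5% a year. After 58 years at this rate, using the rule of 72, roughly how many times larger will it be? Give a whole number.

about 16 times

At 5% one doubling takes ≈ 14.40 years; 58 years is 4 of them, so ×16.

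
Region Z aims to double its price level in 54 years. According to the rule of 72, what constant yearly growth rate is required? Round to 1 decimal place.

72 / 54 ≈ 1.33, so about 1.3% per year.

roughly 1.3% per year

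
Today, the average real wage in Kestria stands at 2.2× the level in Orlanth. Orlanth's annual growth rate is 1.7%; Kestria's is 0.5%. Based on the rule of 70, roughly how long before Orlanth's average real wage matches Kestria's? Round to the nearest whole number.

about 66 years

What matters is the difference: 1.2 pp.
Rule of 70 on the gap: the ratio halves every 70/1.2 ≈ 58.33 years.
A 2.2× gap takes log₂(2.2) ≈ 1.14 halvings to close: 1.14 × 58.33 ≈ 66 years.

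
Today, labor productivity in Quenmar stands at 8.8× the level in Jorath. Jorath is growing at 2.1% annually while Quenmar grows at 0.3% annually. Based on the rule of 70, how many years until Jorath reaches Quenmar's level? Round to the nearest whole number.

approximately 122 years

What matters is the difference: 1.8 pp.
Rule of 70 on the gap: the ratio halves every 70/1.8 ≈ 38.89 years.
An 8.8× gap takes log₂(8.8) ≈ 3.14 halvings to close: 3.14 × 38.89 ≈ 122 years.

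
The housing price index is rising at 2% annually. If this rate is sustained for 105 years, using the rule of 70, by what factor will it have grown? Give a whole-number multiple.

≈ 8 times

Doubling time ≈ 70/2 = 35.00 years.
105/35.00 ≈ 3 doublings, so about 2^3 = 8×.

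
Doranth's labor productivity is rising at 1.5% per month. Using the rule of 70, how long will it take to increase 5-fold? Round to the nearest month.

approximately 108 months

One doubling takes 70/1.5 = 46.67 months.
Reaching 5× takes log₂(5) ≈ 2.32 doublings.
2.32 × 46.67 ≈ 108 months.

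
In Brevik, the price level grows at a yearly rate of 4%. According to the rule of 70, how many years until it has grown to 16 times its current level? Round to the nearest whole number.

≈ 70 years

One doubling takes 70/4 = 17.50 years.
Getting to 16× needs 4 doublings: 4 × 17.50 ≈ 70 years.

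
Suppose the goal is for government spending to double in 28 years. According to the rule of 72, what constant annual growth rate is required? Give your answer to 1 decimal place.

72 / 28 ≈ 2.57, so about 2.6% a year.

≈ 2.6% a year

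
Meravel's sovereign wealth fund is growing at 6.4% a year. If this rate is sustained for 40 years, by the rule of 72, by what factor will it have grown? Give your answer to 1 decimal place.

Doubling time ≈ 72/6.4 = 11.25 years.
40 years / 11.25 ≈ 3.56 doublings → factor 2^3.56 ≈ 11.8.

roughly 11.8 times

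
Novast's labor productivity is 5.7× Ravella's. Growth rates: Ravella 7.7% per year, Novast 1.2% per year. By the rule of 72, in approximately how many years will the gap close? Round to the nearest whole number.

Ravella gains on Novast at 7.7% − 1.2% = 6.5 points a year.
At that relative rate the gap halves every 72/6.5 ≈ 11.08 years.
A 5.7× gap takes log₂(5.7) ≈ 2.51 halvings to close: 2.51 × 11.08 ≈ 28 years.

28 years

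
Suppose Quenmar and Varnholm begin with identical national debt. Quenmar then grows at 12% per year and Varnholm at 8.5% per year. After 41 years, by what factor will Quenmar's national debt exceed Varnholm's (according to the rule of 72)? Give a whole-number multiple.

Only the 3.5-point difference matters.
72/3.5 ≈ 20.57 years per doubling of the ratio; 41 years gives 1.99 doublings, so ≈ 4×.

about 4 times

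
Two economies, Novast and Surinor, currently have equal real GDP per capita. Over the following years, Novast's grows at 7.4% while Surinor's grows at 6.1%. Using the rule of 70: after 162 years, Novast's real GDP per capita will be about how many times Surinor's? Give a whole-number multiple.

about 8 times

Rate gap = 7.4% − 6.1% = 1.3 points.
The ratio doubles every 70/1.3 ≈ 53.85 years.
162/53.85 ≈ 3.01 doublings → ratio ≈ 2^3.01 ≈ 8.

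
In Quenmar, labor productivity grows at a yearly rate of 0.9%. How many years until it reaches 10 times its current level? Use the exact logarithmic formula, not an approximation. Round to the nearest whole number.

257 years

t = ln(10) / ln(1 + 0.009) = 2.3026 / 0.008960 ≈ 256.99.
≈ 257 years.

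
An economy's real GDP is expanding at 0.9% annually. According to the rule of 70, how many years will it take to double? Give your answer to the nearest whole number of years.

78 years

At 0.9%, doubling takes about 70/0.9 = 77.78 years.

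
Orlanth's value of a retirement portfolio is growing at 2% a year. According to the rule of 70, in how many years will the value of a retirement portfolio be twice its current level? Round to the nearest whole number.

Doubling time ≈ 70 / 2 = 35.00 years.

approximately 35 years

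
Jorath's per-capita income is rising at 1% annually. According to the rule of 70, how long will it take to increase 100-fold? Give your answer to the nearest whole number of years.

One doubling takes 70/1 = 70.00 years.
100× is log₂ 100 ≈ 6.64 doublings, so ≈ 6.64 × 70.00 = 465 years.

465 years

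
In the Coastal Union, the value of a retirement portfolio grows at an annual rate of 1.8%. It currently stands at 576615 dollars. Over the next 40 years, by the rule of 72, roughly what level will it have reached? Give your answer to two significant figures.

Doubling time ≈ 72/1.8 = 40.00 years.
40 years is 40/40.00 ≈ 1.00 doublings, a factor of 2^1.00 ≈ 2.00.
576615 × 2.00 ≈ 1200000 dollars.

approximately 1200000 dollars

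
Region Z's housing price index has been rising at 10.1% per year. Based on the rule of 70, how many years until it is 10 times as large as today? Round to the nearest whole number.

Doubling time ≈ 70/10.1 = 6.93 years.
10× is log₂ 10 ≈ 3.32 doublings, so ≈ 3.32 × 6.93 = 23 years.

23 years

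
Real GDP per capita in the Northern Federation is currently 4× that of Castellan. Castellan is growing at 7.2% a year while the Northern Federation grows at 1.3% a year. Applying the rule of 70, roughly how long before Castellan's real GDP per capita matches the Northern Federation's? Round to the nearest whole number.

Castellan gains on the Northern Federation at 7.2% − 1.3% = 5.9 points a year.
At that relative rate the gap halves every 70/5.9 ≈ 11.86 years.
A 4× gap closes after 2 halvings: 2 × 11.86 ≈ 24 years.

24 years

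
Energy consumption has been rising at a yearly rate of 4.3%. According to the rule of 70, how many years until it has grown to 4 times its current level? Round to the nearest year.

≈ 33 years

At 4.3% it doubles every 70/4.3 ≈ 16.28 years.
4× is 2 doublings, so 2 × 16.28 ≈ 33 years.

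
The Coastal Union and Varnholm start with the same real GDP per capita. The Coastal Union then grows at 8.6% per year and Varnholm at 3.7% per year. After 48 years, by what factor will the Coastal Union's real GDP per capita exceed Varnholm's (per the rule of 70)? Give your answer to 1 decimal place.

10.3 times

Rate gap = 8.6% − 3.7% = 4.9 points.
The ratio doubles every 70/4.9 ≈ 14.29 years.
48/14.29 ≈ 3.36 doublings → ratio ≈ 2^3.36 ≈ 10.3.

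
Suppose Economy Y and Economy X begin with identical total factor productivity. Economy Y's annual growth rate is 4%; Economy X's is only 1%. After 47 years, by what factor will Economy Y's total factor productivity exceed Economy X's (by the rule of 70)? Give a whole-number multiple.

4 times

Rate gap = 4% − 1% = 3 points.
The ratio doubles every 70/3 ≈ 23.33 years.
47/23.33 ≈ 2.01 doublings → ratio ≈ 2^2.01 ≈ 4.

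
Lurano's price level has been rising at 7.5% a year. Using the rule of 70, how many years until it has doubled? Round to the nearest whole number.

Doubling time ≈ 70 / 7.5 = 9.33 years.

9 years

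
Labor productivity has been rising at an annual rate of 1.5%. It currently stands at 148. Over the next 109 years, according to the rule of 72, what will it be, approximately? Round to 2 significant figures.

roughly 710

Doubling time ≈ 72/1.5 = 48.00 years.
109 years is 109/48.00 ≈ 2.27 doublings, a factor of 2^2.27 ≈ 4.82.
148 × 4.82 ≈ 710.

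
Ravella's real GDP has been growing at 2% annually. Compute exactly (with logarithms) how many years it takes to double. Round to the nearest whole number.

35 years

t = ln(2) / ln(1 + 0.02) = 0.6931 / 0.019803 ≈ 35.00.
≈ 35 years.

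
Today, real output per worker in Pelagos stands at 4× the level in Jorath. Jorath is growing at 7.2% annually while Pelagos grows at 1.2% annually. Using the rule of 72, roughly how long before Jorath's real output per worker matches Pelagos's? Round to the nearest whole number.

roughly 24 years

The growth-rate gap is 7.2% − 1.2% = 6 percentage points.
So the ratio between them halves every 72/6 ≈ 12.00 years.
A 4× gap closes after 2 halvings: 2 × 12.00 ≈ 24 years.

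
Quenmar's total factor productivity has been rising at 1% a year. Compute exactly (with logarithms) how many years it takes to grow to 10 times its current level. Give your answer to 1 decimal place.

231.4 years

t = ln(10) / ln(1 + 0.01) = 2.3026 / 0.009950 ≈ 231.42.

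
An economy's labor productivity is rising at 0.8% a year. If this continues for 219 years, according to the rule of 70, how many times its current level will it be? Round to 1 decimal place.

Doubles every ≈ 87.50 years (70/0.8).
219 years is 2.50 doublings; 2^2.50 ≈ 5.7×.

around 5.7 times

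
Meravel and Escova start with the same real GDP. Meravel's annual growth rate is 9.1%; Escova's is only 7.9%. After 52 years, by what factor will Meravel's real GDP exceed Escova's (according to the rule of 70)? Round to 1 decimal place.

Rate gap = 9.1% − 7.9% = 1.2 points.
The ratio doubles every 70/1.2 ≈ 58.33 years.
52/58.33 ≈ 0.89 doublings → ratio ≈ 2^0.89 ≈ 1.9.

about 1.9 times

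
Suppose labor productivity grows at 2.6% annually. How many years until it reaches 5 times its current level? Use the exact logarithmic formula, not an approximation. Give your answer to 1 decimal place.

t = ln(5) / ln(1 + 0.026) = 1.6094 / 0.025668 ≈ 62.70.

62.7 years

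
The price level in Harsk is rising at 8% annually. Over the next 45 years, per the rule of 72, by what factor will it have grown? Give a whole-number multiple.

At 8% one doubling takes ≈ 9.00 years; 45 years is 5 of them, so ×32.

≈ 32 times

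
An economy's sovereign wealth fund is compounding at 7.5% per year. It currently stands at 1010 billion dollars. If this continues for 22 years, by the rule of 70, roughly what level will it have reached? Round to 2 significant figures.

around 5200 billion dollars

Doubling time ≈ 70/7.5 = 9.33 years.
22 years is 22/9.33 ≈ 2.36 doublings, a factor of 2^2.36 ≈ 5.13.
1010 × 5.13 ≈ 5200 billion dollars.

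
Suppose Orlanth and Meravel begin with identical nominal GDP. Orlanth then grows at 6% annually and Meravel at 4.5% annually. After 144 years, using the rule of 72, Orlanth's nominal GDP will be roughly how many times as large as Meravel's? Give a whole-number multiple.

Orlanth pulls ahead at 1.5 pp per year, so the ratio doubles every 72/1.5 ≈ 48.00 years.
In 144 years that's 3.00 doublings: 2^3.00 ≈ 8.

around 8 times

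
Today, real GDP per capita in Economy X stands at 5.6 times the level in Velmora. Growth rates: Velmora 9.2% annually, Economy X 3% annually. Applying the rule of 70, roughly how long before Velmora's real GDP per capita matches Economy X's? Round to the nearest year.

Velmora gains on Economy X at 9.2% − 3% = 6.2 points a year.
At that relative rate the gap halves every 70/6.2 ≈ 11.29 years.
A 5.6 times gap takes log₂(5.6) ≈ 2.49 halvings to close: 2.49 × 11.29 ≈ 28 years.

≈ 28 years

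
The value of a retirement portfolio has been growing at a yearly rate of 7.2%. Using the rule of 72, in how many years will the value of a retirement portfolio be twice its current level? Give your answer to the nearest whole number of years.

Doubling time ≈ 72 / 7.2 = 10.00 years.

roughly 10 years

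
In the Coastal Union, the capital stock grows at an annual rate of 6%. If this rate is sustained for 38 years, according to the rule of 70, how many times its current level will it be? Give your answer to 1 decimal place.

Doubles every ≈ 11.67 years (70/6).
38 years is 3.26 doublings; 2^3.26 ≈ 9.6×.

9.6 times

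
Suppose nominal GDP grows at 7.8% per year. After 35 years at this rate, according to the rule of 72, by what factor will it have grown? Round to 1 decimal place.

around 13.8 times

Doubling time ≈ 72/7.8 = 9.23 years.
35 years / 9.23 ≈ 3.79 doublings → factor 2^3.79 ≈ 13.8.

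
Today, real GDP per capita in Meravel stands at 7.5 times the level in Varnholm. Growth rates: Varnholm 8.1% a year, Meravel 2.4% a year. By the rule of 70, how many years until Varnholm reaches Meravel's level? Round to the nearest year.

Varnholm gains on Meravel at 8.1% − 2.4% = 5.7 points a year.
At that relative rate the gap halves every 70/5.7 ≈ 12.28 years.
A 7.5 times gap takes log₂(7.5) ≈ 2.91 halvings to close: 2.91 × 12.28 ≈ 36 years.

about 36 years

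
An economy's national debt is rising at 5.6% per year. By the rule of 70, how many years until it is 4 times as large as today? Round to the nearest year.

approximately 25 years

Doubling time ≈ 70/5.6 = 12.50 years.
4 = 2^2, so 2 doublings → 25 years.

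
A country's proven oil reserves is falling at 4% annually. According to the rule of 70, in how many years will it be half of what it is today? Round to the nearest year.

Halving time ≈ 70 / 4 = 17.50 → 18 years.

approximately 18 years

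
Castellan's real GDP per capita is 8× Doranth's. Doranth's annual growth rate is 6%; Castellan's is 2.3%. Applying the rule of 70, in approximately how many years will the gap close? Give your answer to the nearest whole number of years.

about 57 years

Doranth gains on Castellan at 6% − 2.3% = 3.7 points a year.
At that relative rate the gap halves every 70/3.7 ≈ 18.92 years.
An 8× gap closes after 3 halvings: 3 × 18.92 ≈ 57 years.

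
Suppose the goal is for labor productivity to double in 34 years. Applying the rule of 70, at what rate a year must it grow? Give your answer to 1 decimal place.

≈ 2.1%

70 / 34 ≈ 2.06, so about 2.1% a year.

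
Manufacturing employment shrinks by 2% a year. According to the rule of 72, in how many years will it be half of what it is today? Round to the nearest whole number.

about 36 years

Halving time ≈ 72 / 2 = 36.00 → 36 years.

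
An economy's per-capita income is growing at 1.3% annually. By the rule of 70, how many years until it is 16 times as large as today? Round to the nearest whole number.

One doubling takes 70/1.3 = 53.85 years.
16× is 4 doublings, so 4 × 53.85 ≈ 215 years.

approximately 215 years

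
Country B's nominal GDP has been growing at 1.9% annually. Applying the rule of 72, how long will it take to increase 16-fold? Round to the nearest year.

One doubling takes 72/1.9 = 37.89 years.
Getting to 16× needs 4 doublings: 4 × 37.89 ≈ 152 years.

152 years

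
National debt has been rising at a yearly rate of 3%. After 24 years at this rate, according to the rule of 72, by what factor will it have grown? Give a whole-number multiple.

Doubling time ≈ 72/3 = 24.00 years.
24/24.00 ≈ 1 doubling, so about 2^1 = 2×.

roughly 2 times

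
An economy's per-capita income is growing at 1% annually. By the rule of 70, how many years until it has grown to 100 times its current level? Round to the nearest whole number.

around 465 years

One doubling takes 70/1 = 70.00 years.
100× is log₂ 100 ≈ 6.64 doublings, so ≈ 6.64 × 70.00 = 465 years.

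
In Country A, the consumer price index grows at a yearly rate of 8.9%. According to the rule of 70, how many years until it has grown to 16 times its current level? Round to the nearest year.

≈ 31 years

At 8.9% it doubles every 70/8.9 ≈ 7.87 years.
16 = 2^4, so 4 doublings → 31 years.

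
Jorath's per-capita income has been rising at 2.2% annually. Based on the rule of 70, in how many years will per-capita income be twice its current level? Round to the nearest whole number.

roughly 32 years

Doubling time ≈ 70 / 2.2 = 31.82 years.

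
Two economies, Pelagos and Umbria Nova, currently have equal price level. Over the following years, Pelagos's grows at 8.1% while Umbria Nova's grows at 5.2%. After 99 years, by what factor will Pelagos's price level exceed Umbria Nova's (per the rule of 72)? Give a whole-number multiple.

Pelagos pulls ahead at 2.9 pp per year, so the ratio doubles every 72/2.9 ≈ 24.83 years.
In 99 years that's 3.99 doublings: 2^3.99 ≈ 16.

≈ 16 times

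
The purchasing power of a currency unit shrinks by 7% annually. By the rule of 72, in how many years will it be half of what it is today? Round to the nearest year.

Halving time ≈ 72 / 7 = 10.29 → 10 years.

approximately 10 years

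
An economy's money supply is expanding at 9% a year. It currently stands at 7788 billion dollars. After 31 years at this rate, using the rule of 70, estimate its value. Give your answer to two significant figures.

120000 billion dollars

Doubling time ≈ 70/9 = 7.78 years.
31 years is 31/7.78 ≈ 3.98 doublings, a factor of 2^3.98 ≈ 15.78.
7788 × 15.78 ≈ 120000 billion dollars.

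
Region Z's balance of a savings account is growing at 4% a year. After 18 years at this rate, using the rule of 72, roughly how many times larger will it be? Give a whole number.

At 4% one doubling takes ≈ 18.00 years; 18 years is 1 of them, so ×2.

2 times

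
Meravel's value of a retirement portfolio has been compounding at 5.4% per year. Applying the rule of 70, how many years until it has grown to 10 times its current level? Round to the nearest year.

about 43 years

One doubling takes 70/5.4 = 12.96 years.
Reaching 10× takes log₂(10) ≈ 3.32 doublings.
3.32 × 12.96 ≈ 43 years.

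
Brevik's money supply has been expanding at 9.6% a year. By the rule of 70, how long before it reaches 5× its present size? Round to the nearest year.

17 years

Doubling time ≈ 70/9.6 = 7.29 years.
5× is log₂ 5 ≈ 2.32 doublings, so ≈ 2.32 × 7.29 = 17 years.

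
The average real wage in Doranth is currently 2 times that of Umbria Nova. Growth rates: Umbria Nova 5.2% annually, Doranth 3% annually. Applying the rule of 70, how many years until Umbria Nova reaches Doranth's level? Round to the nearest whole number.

around 32 years

The growth-rate gap is 5.2% − 3% = 2.2 percentage points.
So the ratio between them halves every 70/2.2 ≈ 31.82 years.
A 2 times gap closes after 1 halving: 1 × 31.82 ≈ 32 years.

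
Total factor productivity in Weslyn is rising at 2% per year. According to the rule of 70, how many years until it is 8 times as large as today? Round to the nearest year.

105 years

Doubling time ≈ 70/2 = 35.00 years.
8× is 3 doublings, so 3 × 35.00 ≈ 105 years.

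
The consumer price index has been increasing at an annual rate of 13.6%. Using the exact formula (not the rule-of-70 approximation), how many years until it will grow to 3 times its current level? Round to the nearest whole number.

9 years

t = ln(3) / ln(1 + 0.136) = 1.0986 / 0.127513 ≈ 8.62.
≈ 9 years.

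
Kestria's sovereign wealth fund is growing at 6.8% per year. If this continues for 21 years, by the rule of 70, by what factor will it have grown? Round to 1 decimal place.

around 4.1 times

Doubles every ≈ 10.29 years (70/6.8).
21 years is 2.04 doublings; 2^2.04 ≈ 4.1×.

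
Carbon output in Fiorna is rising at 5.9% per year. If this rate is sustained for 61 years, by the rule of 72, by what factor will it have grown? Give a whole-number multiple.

72/5.9 ≈ 12.20 years per doubling.
61 years fits 5 doublings: 2^5 = 32.

approximately 32 times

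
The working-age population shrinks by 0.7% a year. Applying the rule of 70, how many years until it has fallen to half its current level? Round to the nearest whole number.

Halving time ≈ 70 / 0.7 = 100.00 → 100 years.

100 years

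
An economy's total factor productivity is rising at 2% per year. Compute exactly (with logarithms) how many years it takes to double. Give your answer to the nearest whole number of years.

35 years

t = ln(2) / ln(1 + 0.02) = 0.6931 / 0.019803 ≈ 35.00.
≈ 35 years.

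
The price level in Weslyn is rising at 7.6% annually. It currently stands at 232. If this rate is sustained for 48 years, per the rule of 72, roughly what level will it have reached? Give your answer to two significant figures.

about 7800

It doubles every 72/7.6 ≈ 9.47 years, so 48 years is 5.07 doublings.
2^5.07 ≈ 33.59; 232 × 33.59 ≈ 7800.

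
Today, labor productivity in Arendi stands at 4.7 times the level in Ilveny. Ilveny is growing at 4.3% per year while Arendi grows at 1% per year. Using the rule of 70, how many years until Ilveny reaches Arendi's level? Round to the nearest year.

around 47 years

What matters is the difference: 3.3 pp.
Rule of 70 on the gap: the ratio halves every 70/3.3 ≈ 21.21 years.
A 4.7 times gap takes log₂(4.7) ≈ 2.23 halvings to close: 2.23 × 21.21 ≈ 47 years.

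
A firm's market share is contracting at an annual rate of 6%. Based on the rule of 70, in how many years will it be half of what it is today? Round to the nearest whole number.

The rule works in reverse for decay: 70/6 ≈ 11.67 years to halve.

about 12 years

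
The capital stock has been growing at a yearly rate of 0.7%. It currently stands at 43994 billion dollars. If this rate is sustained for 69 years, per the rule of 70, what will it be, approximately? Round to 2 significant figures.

Doubling time ≈ 70/0.7 = 100.00 years.
69 years is 69/100.00 ≈ 0.69 doublings, a factor of 2^0.69 ≈ 1.61.
43994 × 1.61 ≈ 71000 billion dollars.

71000 billion dollars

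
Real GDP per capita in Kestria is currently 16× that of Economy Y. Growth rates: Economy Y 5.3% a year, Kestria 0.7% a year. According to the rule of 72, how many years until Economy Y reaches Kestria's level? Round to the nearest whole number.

about 63 years

What matters is the difference: 4.6 pp.
Rule of 72 on the gap: the ratio halves every 72/4.6 ≈ 15.65 years.
A 16× gap closes after 4 halvings: 4 × 15.65 ≈ 63 years.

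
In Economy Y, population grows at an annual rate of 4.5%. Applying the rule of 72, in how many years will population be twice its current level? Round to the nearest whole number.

roughly 16 years

Doubling time ≈ 72 / 4.5 = 16.00 years.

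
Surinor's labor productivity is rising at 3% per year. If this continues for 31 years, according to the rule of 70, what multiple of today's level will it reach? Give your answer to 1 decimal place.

Doubles every ≈ 23.33 years (70/3).
31 years is 1.33 doublings; 2^1.33 ≈ 2.5×.

approximately 2.5 times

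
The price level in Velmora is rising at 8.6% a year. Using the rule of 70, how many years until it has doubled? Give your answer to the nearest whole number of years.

about 8 years

Doubling time ≈ 70 / 8.6 = 8.14 years.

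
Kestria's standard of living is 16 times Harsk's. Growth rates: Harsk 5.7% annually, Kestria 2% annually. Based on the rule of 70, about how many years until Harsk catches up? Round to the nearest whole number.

roughly 76 years

What matters is the difference: 3.7 pp.
Rule of 70 on the gap: the ratio halves every 70/3.7 ≈ 18.92 years.
A 16 times gap closes after 4 halvings: 4 × 18.92 ≈ 76 years.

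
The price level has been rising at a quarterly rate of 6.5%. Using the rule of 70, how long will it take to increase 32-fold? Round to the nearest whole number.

Doubling time ≈ 70/6.5 = 10.77 quarters.
Getting to 32× needs 5 doublings: 5 × 10.77 ≈ 54 quarters.

about 54 quarters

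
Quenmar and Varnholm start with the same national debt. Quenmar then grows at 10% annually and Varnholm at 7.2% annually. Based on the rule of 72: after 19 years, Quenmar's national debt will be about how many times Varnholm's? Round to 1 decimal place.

Quenmar pulls ahead at 2.8 pp per year, so the ratio doubles every 72/2.8 ≈ 25.71 years.
In 19 years that's 0.74 doublings: 2^0.74 ≈ 1.7.

around 1.7 times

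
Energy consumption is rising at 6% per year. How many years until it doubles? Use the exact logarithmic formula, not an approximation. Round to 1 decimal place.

11.9 years

t = ln(2) / ln(1 + 0.06) = 0.6931 / 0.058269 ≈ 11.89.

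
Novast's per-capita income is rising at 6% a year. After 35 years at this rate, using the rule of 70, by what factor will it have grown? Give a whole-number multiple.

At 6% one doubling takes ≈ 11.67 years; 35 years is 3 of them, so ×8.

around 8 times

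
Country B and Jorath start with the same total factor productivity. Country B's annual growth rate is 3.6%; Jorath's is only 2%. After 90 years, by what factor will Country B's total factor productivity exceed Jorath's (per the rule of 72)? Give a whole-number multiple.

approximately 4 times

Only the 1.6-point difference matters.
72/1.6 ≈ 45.00 years per doubling of the ratio; 90 years gives 2.00 doublings, so ≈ 4×.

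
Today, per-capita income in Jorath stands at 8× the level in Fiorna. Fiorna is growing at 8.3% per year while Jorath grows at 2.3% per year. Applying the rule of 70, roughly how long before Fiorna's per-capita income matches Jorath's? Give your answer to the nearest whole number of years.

What matters is the difference: 6 pp.
Rule of 70 on the gap: the ratio halves every 70/6 ≈ 11.67 years.
An 8× gap closes after 3 halvings: 3 × 11.67 ≈ 35 years.

≈ 35 years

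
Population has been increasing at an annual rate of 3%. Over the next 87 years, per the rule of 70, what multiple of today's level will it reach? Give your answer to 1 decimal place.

Doubling time ≈ 70/3 = 23.33 years.
87 years / 23.33 ≈ 3.73 doublings → factor 2^3.73 ≈ 13.3.

13.3 times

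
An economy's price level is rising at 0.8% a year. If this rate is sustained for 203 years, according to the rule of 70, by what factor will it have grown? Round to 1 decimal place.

approximately 5.0 times

Doubling time ≈ 70/0.8 = 87.50 years.
203 years / 87.50 ≈ 2.32 doublings → factor 2^2.32 ≈ 5.0.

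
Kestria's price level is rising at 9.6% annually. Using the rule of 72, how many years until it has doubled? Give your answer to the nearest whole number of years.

about 8 years

72/9.6 ≈ 7.50, so it doubles roughly every 8 years.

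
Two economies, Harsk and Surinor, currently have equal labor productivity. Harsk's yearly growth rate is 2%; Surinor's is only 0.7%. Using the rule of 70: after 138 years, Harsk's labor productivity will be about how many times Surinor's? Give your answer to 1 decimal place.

roughly 5.9 times

Rate gap = 2% − 0.7% = 1.3 points.
The ratio doubles every 70/1.3 ≈ 53.85 years.
138/53.85 ≈ 2.56 doublings → ratio ≈ 2^2.56 ≈ 5.9.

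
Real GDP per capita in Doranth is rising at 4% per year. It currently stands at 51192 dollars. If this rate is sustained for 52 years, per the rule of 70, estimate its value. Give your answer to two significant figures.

around 400000 dollars

Doubling time ≈ 70/4 = 17.50 years.
52 years is 52/17.50 ≈ 2.97 doublings, a factor of 2^2.97 ≈ 7.84.
51192 × 7.84 ≈ 400000 dollars.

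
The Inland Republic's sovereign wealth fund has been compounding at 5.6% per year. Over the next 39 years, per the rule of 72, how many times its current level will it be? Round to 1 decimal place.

Doubling time ≈ 72/5.6 = 12.86 years.
39 years / 12.86 ≈ 3.03 doublings → factor 2^3.03 ≈ 8.2.

8.2 times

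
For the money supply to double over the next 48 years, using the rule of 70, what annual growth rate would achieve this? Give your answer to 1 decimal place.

roughly 1.5%

70 / 48 ≈ 1.46, so about 1.5% annually.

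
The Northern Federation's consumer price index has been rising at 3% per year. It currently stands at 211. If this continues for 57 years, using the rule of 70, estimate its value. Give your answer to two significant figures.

approximately 1100

Doubling time ≈ 70/3 = 23.33 years.
57 years is 57/23.33 ≈ 2.44 doublings, a factor of 2^2.44 ≈ 5.43.
211 × 5.43 ≈ 1100.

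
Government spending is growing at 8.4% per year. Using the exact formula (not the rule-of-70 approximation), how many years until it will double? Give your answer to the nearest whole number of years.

t = ln(2) / ln(1 + 0.084) = 0.6931 / 0.080658 ≈ 8.59.
≈ 9 years.

9 years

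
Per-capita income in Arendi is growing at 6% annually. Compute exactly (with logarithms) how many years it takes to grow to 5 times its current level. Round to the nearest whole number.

t = ln(5) / ln(1 + 0.06) = 1.6094 / 0.058269 ≈ 27.62.
≈ 28 years.

28 years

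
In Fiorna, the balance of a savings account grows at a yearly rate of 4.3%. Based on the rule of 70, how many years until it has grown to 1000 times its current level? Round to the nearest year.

At 4.3% it doubles every 70/4.3 ≈ 16.28 years.
Reaching 1000× takes log₂(1000) ≈ 9.97 doublings.
9.97 × 16.28 ≈ 162 years.

162 years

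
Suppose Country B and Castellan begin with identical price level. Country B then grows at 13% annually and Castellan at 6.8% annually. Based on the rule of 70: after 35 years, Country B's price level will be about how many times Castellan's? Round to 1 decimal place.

around 8.6 times

Rate gap = 13% − 6.8% = 6.2 points.
The ratio doubles every 70/6.2 ≈ 11.29 years.
35/11.29 ≈ 3.10 doublings → ratio ≈ 2^3.10 ≈ 8.6.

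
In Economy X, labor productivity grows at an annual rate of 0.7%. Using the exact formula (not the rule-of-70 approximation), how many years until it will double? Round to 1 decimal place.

99.4 years

t = ln(2) / ln(1 + 0.007) = 0.6931 / 0.006976 ≈ 99.35.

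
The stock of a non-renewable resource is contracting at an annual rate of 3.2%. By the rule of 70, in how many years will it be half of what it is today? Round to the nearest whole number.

Halving time ≈ 70 / 3.2 = 21.88 → 22 years.

around 22 years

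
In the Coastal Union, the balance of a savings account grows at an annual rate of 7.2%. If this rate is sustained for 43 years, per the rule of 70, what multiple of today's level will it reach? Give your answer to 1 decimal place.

21.4 times

Doubling time ≈ 70/7.2 = 9.72 years.
43 years / 9.72 ≈ 4.42 doublings → factor 2^4.42 ≈ 21.4.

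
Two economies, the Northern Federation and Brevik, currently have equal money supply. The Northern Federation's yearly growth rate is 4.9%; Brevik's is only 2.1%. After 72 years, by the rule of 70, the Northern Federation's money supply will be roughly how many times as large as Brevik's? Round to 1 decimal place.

about 7.4 times

Only the 2.8-point difference matters.
70/2.8 ≈ 25.00 years per doubling of the ratio; 72 years gives 2.88 doublings, so ≈ 7.4×.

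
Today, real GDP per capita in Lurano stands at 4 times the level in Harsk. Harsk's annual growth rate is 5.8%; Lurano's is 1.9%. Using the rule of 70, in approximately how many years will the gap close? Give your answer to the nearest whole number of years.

36 years

The growth-rate gap is 5.8% − 1.9% = 3.9 percentage points.
So the ratio between them halves every 70/3.9 ≈ 17.95 years.
A 4 times gap closes after 2 halvings: 2 × 17.95 ≈ 36 years.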